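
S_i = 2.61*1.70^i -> [2.61, 4.44, 7.54, 12.82, 21.8]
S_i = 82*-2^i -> [82, -164, 328, -656, 1312]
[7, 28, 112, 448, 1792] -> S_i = 7*4^i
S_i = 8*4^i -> [8, 32, 128, 512, 2048]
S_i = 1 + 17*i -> [1, 18, 35, 52, 69]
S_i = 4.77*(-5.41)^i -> [4.77, -25.81, 139.61, -755.28, 4086.09]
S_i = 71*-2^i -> [71, -142, 284, -568, 1136]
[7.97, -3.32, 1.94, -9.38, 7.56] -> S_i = Random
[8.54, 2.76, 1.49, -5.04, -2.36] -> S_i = Random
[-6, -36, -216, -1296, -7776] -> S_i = -6*6^i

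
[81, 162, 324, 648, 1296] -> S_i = 81*2^i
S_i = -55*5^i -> [-55, -275, -1375, -6875, -34375]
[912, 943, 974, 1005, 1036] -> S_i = 912 + 31*i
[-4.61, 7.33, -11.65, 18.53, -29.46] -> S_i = -4.61*(-1.59)^i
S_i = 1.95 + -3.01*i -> [1.95, -1.06, -4.07, -7.08, -10.09]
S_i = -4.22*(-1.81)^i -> [-4.22, 7.64, -13.83, 25.02, -45.29]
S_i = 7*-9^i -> [7, -63, 567, -5103, 45927]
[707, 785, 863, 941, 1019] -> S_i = 707 + 78*i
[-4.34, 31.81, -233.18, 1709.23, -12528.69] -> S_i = -4.34*(-7.33)^i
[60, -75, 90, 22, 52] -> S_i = Random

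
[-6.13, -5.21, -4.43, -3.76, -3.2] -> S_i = -6.13*0.85^i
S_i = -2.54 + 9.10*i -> [-2.54, 6.56, 15.66, 24.76, 33.86]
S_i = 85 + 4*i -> [85, 89, 93, 97, 101]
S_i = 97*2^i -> [97, 194, 388, 776, 1552]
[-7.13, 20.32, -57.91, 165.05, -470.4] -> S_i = -7.13*(-2.85)^i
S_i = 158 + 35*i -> [158, 193, 228, 263, 298]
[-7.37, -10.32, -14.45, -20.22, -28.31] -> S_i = -7.37*1.40^i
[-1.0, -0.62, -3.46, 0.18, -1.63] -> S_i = Random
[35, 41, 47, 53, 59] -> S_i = 35 + 6*i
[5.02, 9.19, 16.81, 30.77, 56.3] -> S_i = 5.02*1.83^i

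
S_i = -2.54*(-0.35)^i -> [-2.54, 0.89, -0.31, 0.11, -0.04]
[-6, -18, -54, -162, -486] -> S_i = -6*3^i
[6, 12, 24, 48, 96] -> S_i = 6*2^i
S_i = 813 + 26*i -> [813, 839, 865, 891, 917]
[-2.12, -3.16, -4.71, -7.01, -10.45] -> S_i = -2.12*1.49^i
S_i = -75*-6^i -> [-75, 450, -2700, 16200, -97200]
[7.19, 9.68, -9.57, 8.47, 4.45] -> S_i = Random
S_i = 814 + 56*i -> [814, 870, 926, 982, 1038]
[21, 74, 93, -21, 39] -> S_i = Random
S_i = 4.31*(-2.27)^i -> [4.31, -9.78, 22.21, -50.41, 114.44]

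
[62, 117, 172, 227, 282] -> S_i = 62 + 55*i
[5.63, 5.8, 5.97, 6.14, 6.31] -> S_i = 5.63 + 0.17*i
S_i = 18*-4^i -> [18, -72, 288, -1152, 4608]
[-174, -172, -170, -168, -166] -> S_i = -174 + 2*i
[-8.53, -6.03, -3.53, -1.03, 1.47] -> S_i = -8.53 + 2.50*i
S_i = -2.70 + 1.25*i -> [-2.7, -1.45, -0.2, 1.05, 2.3]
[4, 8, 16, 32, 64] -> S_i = 4*2^i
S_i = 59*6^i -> [59, 354, 2124, 12744, 76464]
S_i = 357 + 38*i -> [357, 395, 433, 471, 509]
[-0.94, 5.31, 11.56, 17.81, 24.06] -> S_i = -0.94 + 6.25*i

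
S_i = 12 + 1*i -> [12, 13, 14, 15, 16]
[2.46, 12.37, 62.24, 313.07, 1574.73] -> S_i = 2.46*5.03^i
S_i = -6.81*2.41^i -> [-6.81, -16.41, -39.55, -95.32, -229.73]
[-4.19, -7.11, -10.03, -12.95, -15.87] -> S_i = -4.19 + -2.92*i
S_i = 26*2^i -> [26, 52, 104, 208, 416]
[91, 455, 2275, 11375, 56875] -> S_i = 91*5^i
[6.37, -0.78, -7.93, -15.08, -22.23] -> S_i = 6.37 + -7.15*i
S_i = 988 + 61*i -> [988, 1049, 1110, 1171, 1232]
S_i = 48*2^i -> [48, 96, 192, 384, 768]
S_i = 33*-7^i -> [33, -231, 1617, -11319, 79233]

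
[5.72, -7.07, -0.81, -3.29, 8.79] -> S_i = Random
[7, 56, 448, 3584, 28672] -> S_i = 7*8^i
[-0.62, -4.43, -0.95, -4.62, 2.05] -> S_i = Random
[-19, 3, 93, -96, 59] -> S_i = Random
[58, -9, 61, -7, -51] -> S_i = Random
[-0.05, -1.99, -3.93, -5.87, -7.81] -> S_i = -0.05 + -1.94*i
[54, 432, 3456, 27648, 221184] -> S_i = 54*8^i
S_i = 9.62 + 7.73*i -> [9.62, 17.35, 25.08, 32.81, 40.54]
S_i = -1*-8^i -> [-1, 8, -64, 512, -4096]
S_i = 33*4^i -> [33, 132, 528, 2112, 8448]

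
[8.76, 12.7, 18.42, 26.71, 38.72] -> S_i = 8.76*1.45^i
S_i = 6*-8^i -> [6, -48, 384, -3072, 24576]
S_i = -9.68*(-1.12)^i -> [-9.68, 10.84, -12.14, 13.6, -15.23]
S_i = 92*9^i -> [92, 828, 7452, 67068, 603612]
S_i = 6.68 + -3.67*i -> [6.68, 3.01, -0.66, -4.33, -8.0]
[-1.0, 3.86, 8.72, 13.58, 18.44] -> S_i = -1.00 + 4.86*i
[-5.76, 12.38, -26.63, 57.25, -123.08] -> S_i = -5.76*(-2.15)^i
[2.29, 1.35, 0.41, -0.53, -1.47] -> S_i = 2.29 + -0.94*i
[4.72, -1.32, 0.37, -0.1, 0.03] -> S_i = 4.72*(-0.28)^i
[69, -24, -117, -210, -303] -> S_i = 69 + -93*i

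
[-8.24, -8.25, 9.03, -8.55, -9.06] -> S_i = Random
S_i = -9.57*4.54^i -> [-9.57, -43.45, -197.25, -895.53, -4065.7]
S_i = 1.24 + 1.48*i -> [1.24, 2.72, 4.2, 5.68, 7.16]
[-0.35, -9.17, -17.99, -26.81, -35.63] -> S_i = -0.35 + -8.82*i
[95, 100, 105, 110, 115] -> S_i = 95 + 5*i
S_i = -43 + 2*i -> [-43, -41, -39, -37, -35]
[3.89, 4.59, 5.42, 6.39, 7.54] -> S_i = 3.89*1.18^i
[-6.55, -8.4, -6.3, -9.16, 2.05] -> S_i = Random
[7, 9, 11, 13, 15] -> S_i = 7 + 2*i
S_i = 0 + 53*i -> [0, 53, 106, 159, 212]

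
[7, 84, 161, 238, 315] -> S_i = 7 + 77*i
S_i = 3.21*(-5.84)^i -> [3.21, -18.75, 109.48, -639.36, 3733.85]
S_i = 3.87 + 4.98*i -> [3.87, 8.85, 13.83, 18.81, 23.79]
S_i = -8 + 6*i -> [-8, -2, 4, 10, 16]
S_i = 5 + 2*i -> [5, 7, 9, 11, 13]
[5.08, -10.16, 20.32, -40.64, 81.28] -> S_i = 5.08*(-2.00)^i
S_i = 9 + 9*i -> [9, 18, 27, 36, 45]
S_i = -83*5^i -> [-83, -415, -2075, -10375, -51875]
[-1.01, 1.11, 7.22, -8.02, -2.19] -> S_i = Random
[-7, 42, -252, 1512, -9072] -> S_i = -7*-6^i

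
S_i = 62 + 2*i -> [62, 64, 66, 68, 70]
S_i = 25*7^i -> [25, 175, 1225, 8575, 60025]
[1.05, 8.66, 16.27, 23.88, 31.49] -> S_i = 1.05 + 7.61*i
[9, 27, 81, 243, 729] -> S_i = 9*3^i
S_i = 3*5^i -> [3, 15, 75, 375, 1875]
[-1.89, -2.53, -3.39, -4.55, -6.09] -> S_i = -1.89*1.34^i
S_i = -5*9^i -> [-5, -45, -405, -3645, -32805]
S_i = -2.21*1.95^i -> [-2.21, -4.31, -8.4, -16.39, -31.95]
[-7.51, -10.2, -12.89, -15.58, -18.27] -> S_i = -7.51 + -2.69*i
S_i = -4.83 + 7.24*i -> [-4.83, 2.41, 9.65, 16.89, 24.13]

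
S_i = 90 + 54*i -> [90, 144, 198, 252, 306]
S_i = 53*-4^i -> [53, -212, 848, -3392, 13568]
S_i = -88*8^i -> [-88, -704, -5632, -45056, -360448]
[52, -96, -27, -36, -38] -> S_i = Random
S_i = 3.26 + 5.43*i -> [3.26, 8.69, 14.12, 19.55, 24.98]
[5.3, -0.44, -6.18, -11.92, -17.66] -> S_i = 5.30 + -5.74*i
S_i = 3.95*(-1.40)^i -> [3.95, -5.53, 7.74, -10.84, 15.17]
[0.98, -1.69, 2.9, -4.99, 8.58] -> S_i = 0.98*(-1.72)^i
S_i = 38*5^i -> [38, 190, 950, 4750, 23750]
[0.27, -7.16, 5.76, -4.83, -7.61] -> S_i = Random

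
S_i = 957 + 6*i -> [957, 963, 969, 975, 981]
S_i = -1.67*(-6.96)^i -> [-1.67, 11.62, -80.9, 563.05, -3918.8]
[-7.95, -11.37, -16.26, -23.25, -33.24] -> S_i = -7.95*1.43^i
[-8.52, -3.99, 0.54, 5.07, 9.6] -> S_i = -8.52 + 4.53*i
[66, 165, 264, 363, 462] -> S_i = 66 + 99*i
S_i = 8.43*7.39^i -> [8.43, 62.3, 460.38, 3402.21, 25142.32]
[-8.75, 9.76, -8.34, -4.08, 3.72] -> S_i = Random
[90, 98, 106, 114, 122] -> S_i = 90 + 8*i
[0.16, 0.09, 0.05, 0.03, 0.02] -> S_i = 0.16*0.57^i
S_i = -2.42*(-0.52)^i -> [-2.42, 1.26, -0.65, 0.34, -0.18]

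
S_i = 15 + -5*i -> [15, 10, 5, 0, -5]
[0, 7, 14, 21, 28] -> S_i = 0 + 7*i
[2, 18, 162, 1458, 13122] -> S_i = 2*9^i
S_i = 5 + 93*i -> [5, 98, 191, 284, 377]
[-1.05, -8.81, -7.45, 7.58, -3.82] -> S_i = Random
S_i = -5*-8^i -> [-5, 40, -320, 2560, -20480]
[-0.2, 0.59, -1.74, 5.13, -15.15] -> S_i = -0.20*(-2.95)^i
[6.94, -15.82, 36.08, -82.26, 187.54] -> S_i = 6.94*(-2.28)^i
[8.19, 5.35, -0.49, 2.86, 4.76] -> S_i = Random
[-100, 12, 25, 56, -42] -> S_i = Random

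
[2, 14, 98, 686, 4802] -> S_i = 2*7^i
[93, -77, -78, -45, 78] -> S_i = Random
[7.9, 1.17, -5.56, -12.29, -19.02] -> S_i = 7.90 + -6.73*i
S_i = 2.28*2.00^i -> [2.28, 4.56, 9.12, 18.24, 36.48]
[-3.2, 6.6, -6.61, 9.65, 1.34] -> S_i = Random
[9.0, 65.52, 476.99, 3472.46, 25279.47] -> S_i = 9.00*7.28^i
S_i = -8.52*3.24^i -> [-8.52, -27.6, -89.44, -289.78, -938.9]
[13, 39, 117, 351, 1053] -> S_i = 13*3^i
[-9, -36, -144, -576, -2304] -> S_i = -9*4^i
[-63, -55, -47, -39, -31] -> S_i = -63 + 8*i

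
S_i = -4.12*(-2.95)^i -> [-4.12, 12.15, -35.85, 105.77, -312.02]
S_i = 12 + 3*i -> [12, 15, 18, 21, 24]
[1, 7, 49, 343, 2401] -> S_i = 1*7^i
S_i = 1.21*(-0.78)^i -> [1.21, -0.94, 0.74, -0.57, 0.45]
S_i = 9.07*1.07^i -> [9.07, 9.7, 10.38, 11.11, 11.89]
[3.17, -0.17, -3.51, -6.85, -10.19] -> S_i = 3.17 + -3.34*i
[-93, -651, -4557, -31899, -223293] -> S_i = -93*7^i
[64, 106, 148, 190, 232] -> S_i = 64 + 42*i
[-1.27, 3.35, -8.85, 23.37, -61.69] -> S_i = -1.27*(-2.64)^i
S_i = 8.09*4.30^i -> [8.09, 34.79, 149.58, 643.21, 2765.81]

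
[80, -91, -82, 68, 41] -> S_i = Random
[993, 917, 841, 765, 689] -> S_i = 993 + -76*i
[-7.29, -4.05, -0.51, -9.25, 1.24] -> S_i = Random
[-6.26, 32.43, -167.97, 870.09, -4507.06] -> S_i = -6.26*(-5.18)^i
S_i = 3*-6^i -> [3, -18, 108, -648, 3888]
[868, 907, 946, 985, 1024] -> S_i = 868 + 39*i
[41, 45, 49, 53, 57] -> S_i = 41 + 4*i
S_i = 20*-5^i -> [20, -100, 500, -2500, 12500]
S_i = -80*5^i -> [-80, -400, -2000, -10000, -50000]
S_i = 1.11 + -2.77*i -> [1.11, -1.66, -4.43, -7.2, -9.97]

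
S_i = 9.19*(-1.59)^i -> [9.19, -14.61, 23.23, -36.94, 58.74]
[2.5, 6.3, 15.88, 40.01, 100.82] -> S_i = 2.50*2.52^i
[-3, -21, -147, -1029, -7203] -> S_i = -3*7^i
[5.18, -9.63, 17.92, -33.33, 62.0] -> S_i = 5.18*(-1.86)^i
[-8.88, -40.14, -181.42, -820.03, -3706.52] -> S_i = -8.88*4.52^i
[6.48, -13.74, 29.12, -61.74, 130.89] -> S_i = 6.48*(-2.12)^i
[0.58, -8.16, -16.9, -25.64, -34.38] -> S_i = 0.58 + -8.74*i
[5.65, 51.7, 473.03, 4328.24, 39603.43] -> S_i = 5.65*9.15^i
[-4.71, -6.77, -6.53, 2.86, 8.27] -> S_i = Random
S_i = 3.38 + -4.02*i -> [3.38, -0.64, -4.66, -8.68, -12.7]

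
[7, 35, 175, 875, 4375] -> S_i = 7*5^i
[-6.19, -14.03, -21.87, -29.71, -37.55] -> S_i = -6.19 + -7.84*i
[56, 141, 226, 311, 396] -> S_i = 56 + 85*i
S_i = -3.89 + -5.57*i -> [-3.89, -9.46, -15.03, -20.6, -26.17]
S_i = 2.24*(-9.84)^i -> [2.24, -22.04, 216.89, -2134.19, 21000.44]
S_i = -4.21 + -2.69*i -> [-4.21, -6.9, -9.59, -12.28, -14.97]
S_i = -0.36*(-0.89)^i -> [-0.36, 0.32, -0.29, 0.25, -0.23]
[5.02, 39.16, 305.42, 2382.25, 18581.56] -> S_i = 5.02*7.80^i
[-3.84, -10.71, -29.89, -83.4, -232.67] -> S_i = -3.84*2.79^i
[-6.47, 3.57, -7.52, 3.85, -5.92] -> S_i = Random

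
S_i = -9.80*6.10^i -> [-9.8, -59.78, -364.66, -2224.41, -13568.92]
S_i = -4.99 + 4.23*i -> [-4.99, -0.76, 3.47, 7.7, 11.93]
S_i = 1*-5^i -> [1, -5, 25, -125, 625]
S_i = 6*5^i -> [6, 30, 150, 750, 3750]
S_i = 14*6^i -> [14, 84, 504, 3024, 18144]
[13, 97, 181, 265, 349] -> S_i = 13 + 84*i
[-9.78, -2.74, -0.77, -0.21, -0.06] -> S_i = -9.78*0.28^i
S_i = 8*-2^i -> [8, -16, 32, -64, 128]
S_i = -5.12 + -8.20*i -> [-5.12, -13.32, -21.52, -29.72, -37.92]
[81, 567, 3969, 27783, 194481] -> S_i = 81*7^i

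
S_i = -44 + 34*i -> [-44, -10, 24, 58, 92]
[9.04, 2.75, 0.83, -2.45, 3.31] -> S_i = Random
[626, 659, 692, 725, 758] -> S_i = 626 + 33*i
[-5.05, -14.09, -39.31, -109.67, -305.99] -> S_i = -5.05*2.79^i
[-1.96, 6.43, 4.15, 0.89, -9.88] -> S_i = Random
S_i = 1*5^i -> [1, 5, 25, 125, 625]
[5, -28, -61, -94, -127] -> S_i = 5 + -33*i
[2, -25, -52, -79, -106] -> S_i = 2 + -27*i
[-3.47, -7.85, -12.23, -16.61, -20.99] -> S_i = -3.47 + -4.38*i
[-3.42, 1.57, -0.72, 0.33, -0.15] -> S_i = -3.42*(-0.46)^i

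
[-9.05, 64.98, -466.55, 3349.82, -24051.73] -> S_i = -9.05*(-7.18)^i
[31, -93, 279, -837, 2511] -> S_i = 31*-3^i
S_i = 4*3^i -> [4, 12, 36, 108, 324]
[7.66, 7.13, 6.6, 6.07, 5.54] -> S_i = 7.66 + -0.53*i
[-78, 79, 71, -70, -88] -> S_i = Random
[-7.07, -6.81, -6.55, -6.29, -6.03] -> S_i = -7.07 + 0.26*i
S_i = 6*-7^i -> [6, -42, 294, -2058, 14406]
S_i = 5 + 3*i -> [5, 8, 11, 14, 17]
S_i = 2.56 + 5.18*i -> [2.56, 7.74, 12.92, 18.1, 23.28]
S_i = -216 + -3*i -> [-216, -219, -222, -225, -228]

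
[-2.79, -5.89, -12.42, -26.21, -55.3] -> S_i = -2.79*2.11^i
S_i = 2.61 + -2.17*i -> [2.61, 0.44, -1.73, -3.9, -6.07]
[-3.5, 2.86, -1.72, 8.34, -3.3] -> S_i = Random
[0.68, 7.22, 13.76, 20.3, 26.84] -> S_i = 0.68 + 6.54*i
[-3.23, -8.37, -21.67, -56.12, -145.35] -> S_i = -3.23*2.59^i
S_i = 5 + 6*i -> [5, 11, 17, 23, 29]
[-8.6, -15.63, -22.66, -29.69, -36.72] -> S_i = -8.60 + -7.03*i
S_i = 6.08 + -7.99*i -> [6.08, -1.91, -9.9, -17.89, -25.88]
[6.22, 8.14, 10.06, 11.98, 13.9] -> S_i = 6.22 + 1.92*i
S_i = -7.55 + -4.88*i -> [-7.55, -12.43, -17.31, -22.19, -27.07]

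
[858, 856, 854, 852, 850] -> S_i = 858 + -2*i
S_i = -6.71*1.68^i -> [-6.71, -11.27, -18.94, -31.82, -53.45]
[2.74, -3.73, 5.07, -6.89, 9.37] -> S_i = 2.74*(-1.36)^i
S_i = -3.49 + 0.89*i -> [-3.49, -2.6, -1.71, -0.82, 0.07]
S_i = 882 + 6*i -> [882, 888, 894, 900, 906]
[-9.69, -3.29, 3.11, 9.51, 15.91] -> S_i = -9.69 + 6.40*i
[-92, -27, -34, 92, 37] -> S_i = Random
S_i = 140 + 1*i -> [140, 141, 142, 143, 144]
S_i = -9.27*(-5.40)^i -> [-9.27, 50.06, -270.31, 1459.69, -7882.33]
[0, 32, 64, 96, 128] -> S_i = 0 + 32*i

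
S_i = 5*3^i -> [5, 15, 45, 135, 405]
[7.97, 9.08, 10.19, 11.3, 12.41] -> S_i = 7.97 + 1.11*i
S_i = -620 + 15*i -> [-620, -605, -590, -575, -560]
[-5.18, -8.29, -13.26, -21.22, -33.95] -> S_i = -5.18*1.60^i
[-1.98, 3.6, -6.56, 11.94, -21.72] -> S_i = -1.98*(-1.82)^i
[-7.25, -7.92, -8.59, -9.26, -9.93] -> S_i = -7.25 + -0.67*i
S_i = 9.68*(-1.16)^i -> [9.68, -11.23, 13.03, -15.11, 17.53]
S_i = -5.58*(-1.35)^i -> [-5.58, 7.53, -10.17, 13.73, -18.53]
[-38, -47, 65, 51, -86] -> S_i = Random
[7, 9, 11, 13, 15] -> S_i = 7 + 2*i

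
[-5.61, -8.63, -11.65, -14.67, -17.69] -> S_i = -5.61 + -3.02*i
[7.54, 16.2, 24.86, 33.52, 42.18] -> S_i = 7.54 + 8.66*i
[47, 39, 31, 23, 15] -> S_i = 47 + -8*i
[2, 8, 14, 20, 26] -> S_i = 2 + 6*i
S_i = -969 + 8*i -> [-969, -961, -953, -945, -937]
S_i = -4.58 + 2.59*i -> [-4.58, -1.99, 0.6, 3.19, 5.78]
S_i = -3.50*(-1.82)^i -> [-3.5, 6.37, -11.59, 21.1, -38.4]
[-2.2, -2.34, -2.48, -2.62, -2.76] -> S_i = -2.20 + -0.14*i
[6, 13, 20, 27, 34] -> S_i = 6 + 7*i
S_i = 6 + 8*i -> [6, 14, 22, 30, 38]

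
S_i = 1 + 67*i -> [1, 68, 135, 202, 269]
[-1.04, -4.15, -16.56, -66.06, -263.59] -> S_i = -1.04*3.99^i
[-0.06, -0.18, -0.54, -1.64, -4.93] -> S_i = -0.06*3.01^i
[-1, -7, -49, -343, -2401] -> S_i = -1*7^i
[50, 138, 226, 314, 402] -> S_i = 50 + 88*i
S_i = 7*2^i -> [7, 14, 28, 56, 112]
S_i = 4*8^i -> [4, 32, 256, 2048, 16384]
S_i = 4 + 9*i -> [4, 13, 22, 31, 40]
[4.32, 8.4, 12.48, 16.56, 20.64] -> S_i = 4.32 + 4.08*i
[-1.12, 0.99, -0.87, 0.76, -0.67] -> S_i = -1.12*(-0.88)^i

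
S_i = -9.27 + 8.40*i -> [-9.27, -0.87, 7.53, 15.93, 24.33]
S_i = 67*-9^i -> [67, -603, 5427, -48843, 439587]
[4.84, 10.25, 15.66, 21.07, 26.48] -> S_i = 4.84 + 5.41*i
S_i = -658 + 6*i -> [-658, -652, -646, -640, -634]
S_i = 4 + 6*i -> [4, 10, 16, 22, 28]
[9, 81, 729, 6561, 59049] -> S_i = 9*9^i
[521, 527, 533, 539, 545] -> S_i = 521 + 6*i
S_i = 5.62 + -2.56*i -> [5.62, 3.06, 0.5, -2.06, -4.62]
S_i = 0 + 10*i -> [0, 10, 20, 30, 40]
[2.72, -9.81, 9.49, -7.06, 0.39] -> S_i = Random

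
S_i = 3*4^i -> [3, 12, 48, 192, 768]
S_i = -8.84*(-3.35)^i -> [-8.84, 29.61, -99.21, 332.34, -1113.35]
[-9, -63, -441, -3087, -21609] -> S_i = -9*7^i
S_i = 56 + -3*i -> [56, 53, 50, 47, 44]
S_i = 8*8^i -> [8, 64, 512, 4096, 32768]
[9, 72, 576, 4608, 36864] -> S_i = 9*8^i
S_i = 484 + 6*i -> [484, 490, 496, 502, 508]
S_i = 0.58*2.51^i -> [0.58, 1.46, 3.65, 9.17, 23.02]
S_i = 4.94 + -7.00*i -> [4.94, -2.06, -9.06, -16.06, -23.06]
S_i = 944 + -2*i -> [944, 942, 940, 938, 936]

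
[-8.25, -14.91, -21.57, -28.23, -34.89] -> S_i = -8.25 + -6.66*i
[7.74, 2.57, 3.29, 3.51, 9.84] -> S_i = Random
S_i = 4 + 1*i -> [4, 5, 6, 7, 8]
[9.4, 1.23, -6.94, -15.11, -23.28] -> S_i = 9.40 + -8.17*i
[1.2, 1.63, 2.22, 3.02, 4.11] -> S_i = 1.20*1.36^i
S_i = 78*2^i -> [78, 156, 312, 624, 1248]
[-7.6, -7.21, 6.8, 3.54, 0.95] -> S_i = Random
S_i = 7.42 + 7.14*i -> [7.42, 14.56, 21.7, 28.84, 35.98]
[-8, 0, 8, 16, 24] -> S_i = -8 + 8*i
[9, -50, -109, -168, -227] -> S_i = 9 + -59*i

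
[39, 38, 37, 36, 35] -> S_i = 39 + -1*i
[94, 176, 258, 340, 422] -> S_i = 94 + 82*i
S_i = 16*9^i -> [16, 144, 1296, 11664, 104976]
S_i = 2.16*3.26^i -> [2.16, 7.04, 22.96, 74.84, 243.96]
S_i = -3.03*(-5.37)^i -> [-3.03, 16.27, -87.38, 469.21, -2519.65]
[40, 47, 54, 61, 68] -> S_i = 40 + 7*i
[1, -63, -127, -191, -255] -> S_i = 1 + -64*i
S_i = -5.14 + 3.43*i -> [-5.14, -1.71, 1.72, 5.15, 8.58]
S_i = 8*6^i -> [8, 48, 288, 1728, 10368]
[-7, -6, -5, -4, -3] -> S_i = -7 + 1*i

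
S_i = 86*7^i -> [86, 602, 4214, 29498, 206486]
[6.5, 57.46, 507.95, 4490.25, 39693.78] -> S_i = 6.50*8.84^i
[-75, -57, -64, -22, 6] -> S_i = Random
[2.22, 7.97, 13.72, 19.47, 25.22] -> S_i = 2.22 + 5.75*i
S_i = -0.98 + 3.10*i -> [-0.98, 2.12, 5.22, 8.32, 11.42]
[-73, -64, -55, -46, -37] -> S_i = -73 + 9*i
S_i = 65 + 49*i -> [65, 114, 163, 212, 261]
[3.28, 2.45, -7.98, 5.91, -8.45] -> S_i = Random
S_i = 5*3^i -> [5, 15, 45, 135, 405]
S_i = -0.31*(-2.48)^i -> [-0.31, 0.77, -1.91, 4.73, -11.73]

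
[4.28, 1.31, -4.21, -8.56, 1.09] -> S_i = Random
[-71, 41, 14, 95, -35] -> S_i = Random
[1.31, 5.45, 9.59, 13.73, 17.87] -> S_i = 1.31 + 4.14*i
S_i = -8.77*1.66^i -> [-8.77, -14.56, -24.17, -40.12, -66.59]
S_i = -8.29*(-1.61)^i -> [-8.29, 13.35, -21.49, 34.6, -55.7]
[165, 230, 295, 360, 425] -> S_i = 165 + 65*i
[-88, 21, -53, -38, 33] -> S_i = Random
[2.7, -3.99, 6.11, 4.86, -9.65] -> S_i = Random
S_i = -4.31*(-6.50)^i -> [-4.31, 28.01, -182.1, 1183.63, -7693.62]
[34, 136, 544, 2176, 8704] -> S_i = 34*4^i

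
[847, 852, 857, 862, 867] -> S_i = 847 + 5*i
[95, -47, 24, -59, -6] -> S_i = Random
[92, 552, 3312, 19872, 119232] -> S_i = 92*6^i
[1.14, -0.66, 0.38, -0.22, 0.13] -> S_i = 1.14*(-0.58)^i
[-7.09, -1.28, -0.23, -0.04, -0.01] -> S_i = -7.09*0.18^i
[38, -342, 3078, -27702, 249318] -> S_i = 38*-9^i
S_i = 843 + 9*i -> [843, 852, 861, 870, 879]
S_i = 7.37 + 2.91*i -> [7.37, 10.28, 13.19, 16.1, 19.01]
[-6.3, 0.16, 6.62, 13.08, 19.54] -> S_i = -6.30 + 6.46*i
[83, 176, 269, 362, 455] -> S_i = 83 + 93*i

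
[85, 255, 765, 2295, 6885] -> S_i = 85*3^i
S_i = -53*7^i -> [-53, -371, -2597, -18179, -127253]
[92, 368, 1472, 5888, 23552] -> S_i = 92*4^i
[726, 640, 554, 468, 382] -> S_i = 726 + -86*i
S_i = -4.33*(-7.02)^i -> [-4.33, 30.4, -213.38, 1497.96, -10515.66]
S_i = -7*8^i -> [-7, -56, -448, -3584, -28672]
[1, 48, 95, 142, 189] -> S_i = 1 + 47*i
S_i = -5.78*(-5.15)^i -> [-5.78, 29.77, -153.3, 789.5, -4065.9]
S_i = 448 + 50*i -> [448, 498, 548, 598, 648]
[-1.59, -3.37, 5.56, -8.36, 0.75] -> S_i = Random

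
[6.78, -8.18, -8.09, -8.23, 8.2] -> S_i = Random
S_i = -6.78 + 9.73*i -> [-6.78, 2.95, 12.68, 22.41, 32.14]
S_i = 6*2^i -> [6, 12, 24, 48, 96]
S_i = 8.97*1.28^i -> [8.97, 11.48, 14.7, 18.81, 24.08]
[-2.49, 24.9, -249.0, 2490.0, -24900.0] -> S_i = -2.49*(-10.00)^i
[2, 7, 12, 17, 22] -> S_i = 2 + 5*i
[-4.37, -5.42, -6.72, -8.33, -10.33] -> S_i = -4.37*1.24^i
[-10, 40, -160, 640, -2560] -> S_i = -10*-4^i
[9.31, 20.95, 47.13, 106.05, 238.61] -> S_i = 9.31*2.25^i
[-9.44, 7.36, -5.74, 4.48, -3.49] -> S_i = -9.44*(-0.78)^i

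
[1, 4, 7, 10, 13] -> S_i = 1 + 3*i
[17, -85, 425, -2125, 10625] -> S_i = 17*-5^i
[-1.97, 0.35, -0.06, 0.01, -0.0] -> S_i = -1.97*(-0.18)^i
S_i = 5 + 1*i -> [5, 6, 7, 8, 9]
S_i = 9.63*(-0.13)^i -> [9.63, -1.25, 0.16, -0.02, 0.0]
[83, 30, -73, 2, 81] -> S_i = Random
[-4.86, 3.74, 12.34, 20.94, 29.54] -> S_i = -4.86 + 8.60*i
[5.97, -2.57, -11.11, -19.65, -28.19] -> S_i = 5.97 + -8.54*i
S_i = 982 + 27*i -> [982, 1009, 1036, 1063, 1090]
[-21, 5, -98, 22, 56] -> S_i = Random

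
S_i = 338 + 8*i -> [338, 346, 354, 362, 370]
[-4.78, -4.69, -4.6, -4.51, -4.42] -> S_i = -4.78 + 0.09*i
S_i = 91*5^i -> [91, 455, 2275, 11375, 56875]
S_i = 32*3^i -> [32, 96, 288, 864, 2592]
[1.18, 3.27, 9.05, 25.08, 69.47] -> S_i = 1.18*2.77^i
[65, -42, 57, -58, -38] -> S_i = Random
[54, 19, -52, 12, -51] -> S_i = Random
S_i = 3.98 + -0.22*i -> [3.98, 3.76, 3.54, 3.32, 3.1]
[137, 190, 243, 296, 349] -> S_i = 137 + 53*i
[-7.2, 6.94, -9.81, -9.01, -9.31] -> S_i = Random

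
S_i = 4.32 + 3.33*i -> [4.32, 7.65, 10.98, 14.31, 17.64]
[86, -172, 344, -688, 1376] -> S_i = 86*-2^i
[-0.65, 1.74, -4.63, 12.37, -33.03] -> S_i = -0.65*(-2.67)^i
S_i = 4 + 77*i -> [4, 81, 158, 235, 312]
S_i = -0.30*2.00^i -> [-0.3, -0.6, -1.2, -2.4, -4.8]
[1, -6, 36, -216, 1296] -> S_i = 1*-6^i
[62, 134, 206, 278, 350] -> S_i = 62 + 72*i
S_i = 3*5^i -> [3, 15, 75, 375, 1875]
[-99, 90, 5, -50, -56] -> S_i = Random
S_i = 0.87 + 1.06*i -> [0.87, 1.93, 2.99, 4.05, 5.11]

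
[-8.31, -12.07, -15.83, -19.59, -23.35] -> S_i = -8.31 + -3.76*i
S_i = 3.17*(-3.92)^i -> [3.17, -12.43, 48.71, -190.95, 748.52]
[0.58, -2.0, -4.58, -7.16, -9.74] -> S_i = 0.58 + -2.58*i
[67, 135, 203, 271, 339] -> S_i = 67 + 68*i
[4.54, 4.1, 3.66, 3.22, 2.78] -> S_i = 4.54 + -0.44*i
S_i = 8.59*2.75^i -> [8.59, 23.62, 64.96, 178.65, 491.27]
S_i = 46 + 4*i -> [46, 50, 54, 58, 62]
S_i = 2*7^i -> [2, 14, 98, 686, 4802]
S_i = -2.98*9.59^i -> [-2.98, -28.58, -274.06, -2628.28, -25205.23]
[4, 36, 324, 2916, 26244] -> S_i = 4*9^i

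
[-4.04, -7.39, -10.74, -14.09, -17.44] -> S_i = -4.04 + -3.35*i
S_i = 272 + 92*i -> [272, 364, 456, 548, 640]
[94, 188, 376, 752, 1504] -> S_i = 94*2^i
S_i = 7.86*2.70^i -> [7.86, 21.22, 57.3, 154.71, 417.71]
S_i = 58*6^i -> [58, 348, 2088, 12528, 75168]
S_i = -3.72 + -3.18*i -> [-3.72, -6.9, -10.08, -13.26, -16.44]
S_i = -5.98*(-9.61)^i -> [-5.98, 57.47, -552.27, 5307.27, -51002.88]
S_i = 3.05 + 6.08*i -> [3.05, 9.13, 15.21, 21.29, 27.37]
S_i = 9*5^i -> [9, 45, 225, 1125, 5625]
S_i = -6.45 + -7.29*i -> [-6.45, -13.74, -21.03, -28.32, -35.61]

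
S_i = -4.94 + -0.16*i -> [-4.94, -5.1, -5.26, -5.42, -5.58]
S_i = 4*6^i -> [4, 24, 144, 864, 5184]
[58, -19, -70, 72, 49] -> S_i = Random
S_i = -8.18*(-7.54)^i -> [-8.18, 61.68, -465.05, 3506.45, -26438.61]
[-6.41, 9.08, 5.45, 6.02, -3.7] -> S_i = Random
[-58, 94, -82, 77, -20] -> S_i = Random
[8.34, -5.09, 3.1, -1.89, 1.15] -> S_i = 8.34*(-0.61)^i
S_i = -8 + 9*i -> [-8, 1, 10, 19, 28]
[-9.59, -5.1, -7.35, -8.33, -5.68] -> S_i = Random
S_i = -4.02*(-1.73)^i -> [-4.02, 6.95, -12.03, 20.81, -36.01]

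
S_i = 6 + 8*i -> [6, 14, 22, 30, 38]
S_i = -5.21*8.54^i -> [-5.21, -44.49, -379.97, -3244.97, -27712.09]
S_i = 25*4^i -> [25, 100, 400, 1600, 6400]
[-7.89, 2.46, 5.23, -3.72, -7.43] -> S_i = Random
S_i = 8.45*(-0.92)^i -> [8.45, -7.77, 7.15, -6.58, 6.05]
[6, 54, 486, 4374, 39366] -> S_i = 6*9^i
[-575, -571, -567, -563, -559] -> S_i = -575 + 4*i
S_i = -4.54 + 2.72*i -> [-4.54, -1.82, 0.9, 3.62, 6.34]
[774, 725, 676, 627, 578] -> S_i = 774 + -49*i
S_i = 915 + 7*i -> [915, 922, 929, 936, 943]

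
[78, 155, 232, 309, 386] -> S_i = 78 + 77*i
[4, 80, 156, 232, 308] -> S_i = 4 + 76*i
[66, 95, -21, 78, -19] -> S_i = Random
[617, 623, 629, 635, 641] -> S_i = 617 + 6*i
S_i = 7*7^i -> [7, 49, 343, 2401, 16807]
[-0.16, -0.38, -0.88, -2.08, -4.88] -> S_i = -0.16*2.35^i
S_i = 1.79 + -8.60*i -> [1.79, -6.81, -15.41, -24.01, -32.61]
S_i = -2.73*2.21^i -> [-2.73, -6.03, -13.33, -29.47, -65.12]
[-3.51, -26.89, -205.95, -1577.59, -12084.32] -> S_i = -3.51*7.66^i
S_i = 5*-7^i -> [5, -35, 245, -1715, 12005]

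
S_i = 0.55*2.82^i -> [0.55, 1.55, 4.37, 12.33, 34.78]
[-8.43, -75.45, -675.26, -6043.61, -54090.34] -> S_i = -8.43*8.95^i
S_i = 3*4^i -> [3, 12, 48, 192, 768]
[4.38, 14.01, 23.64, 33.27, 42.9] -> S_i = 4.38 + 9.63*i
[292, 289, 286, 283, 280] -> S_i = 292 + -3*i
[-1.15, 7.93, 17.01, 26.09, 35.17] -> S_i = -1.15 + 9.08*i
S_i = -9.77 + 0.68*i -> [-9.77, -9.09, -8.41, -7.73, -7.05]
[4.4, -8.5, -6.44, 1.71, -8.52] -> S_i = Random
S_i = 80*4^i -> [80, 320, 1280, 5120, 20480]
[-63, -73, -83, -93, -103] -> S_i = -63 + -10*i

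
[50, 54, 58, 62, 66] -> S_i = 50 + 4*i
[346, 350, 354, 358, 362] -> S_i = 346 + 4*i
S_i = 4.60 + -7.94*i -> [4.6, -3.34, -11.28, -19.22, -27.16]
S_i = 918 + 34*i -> [918, 952, 986, 1020, 1054]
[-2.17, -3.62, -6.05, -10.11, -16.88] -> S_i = -2.17*1.67^i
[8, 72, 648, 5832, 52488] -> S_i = 8*9^i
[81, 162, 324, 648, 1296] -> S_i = 81*2^i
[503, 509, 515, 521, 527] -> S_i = 503 + 6*i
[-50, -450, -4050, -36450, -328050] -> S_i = -50*9^i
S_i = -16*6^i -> [-16, -96, -576, -3456, -20736]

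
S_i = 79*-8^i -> [79, -632, 5056, -40448, 323584]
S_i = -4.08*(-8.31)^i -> [-4.08, 33.9, -281.75, 2341.33, -19456.48]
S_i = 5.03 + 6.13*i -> [5.03, 11.16, 17.29, 23.42, 29.55]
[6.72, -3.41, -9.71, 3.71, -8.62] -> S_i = Random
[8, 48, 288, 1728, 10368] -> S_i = 8*6^i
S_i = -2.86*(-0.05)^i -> [-2.86, 0.14, -0.01, 0.0, -0.0]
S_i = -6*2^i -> [-6, -12, -24, -48, -96]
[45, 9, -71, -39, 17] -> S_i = Random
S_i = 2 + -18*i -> [2, -16, -34, -52, -70]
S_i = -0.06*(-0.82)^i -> [-0.06, 0.05, -0.04, 0.03, -0.03]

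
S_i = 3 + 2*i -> [3, 5, 7, 9, 11]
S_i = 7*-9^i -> [7, -63, 567, -5103, 45927]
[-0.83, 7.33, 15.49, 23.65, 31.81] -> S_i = -0.83 + 8.16*i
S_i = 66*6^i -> [66, 396, 2376, 14256, 85536]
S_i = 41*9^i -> [41, 369, 3321, 29889, 269001]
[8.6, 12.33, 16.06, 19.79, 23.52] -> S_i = 8.60 + 3.73*i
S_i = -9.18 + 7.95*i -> [-9.18, -1.23, 6.72, 14.67, 22.62]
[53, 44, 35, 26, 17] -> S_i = 53 + -9*i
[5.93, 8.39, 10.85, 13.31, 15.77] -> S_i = 5.93 + 2.46*i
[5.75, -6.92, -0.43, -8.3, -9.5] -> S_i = Random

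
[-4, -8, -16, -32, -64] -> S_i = -4*2^i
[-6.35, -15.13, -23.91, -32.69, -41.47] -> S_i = -6.35 + -8.78*i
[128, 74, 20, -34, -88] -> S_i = 128 + -54*i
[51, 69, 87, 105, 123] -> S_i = 51 + 18*i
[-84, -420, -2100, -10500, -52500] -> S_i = -84*5^i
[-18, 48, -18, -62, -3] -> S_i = Random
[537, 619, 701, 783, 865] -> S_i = 537 + 82*i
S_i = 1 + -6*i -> [1, -5, -11, -17, -23]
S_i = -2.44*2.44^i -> [-2.44, -5.95, -14.53, -35.45, -86.49]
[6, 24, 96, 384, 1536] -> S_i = 6*4^i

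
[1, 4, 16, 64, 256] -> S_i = 1*4^i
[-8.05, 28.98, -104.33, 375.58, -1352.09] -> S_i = -8.05*(-3.60)^i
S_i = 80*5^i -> [80, 400, 2000, 10000, 50000]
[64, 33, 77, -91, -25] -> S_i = Random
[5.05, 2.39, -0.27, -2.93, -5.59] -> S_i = 5.05 + -2.66*i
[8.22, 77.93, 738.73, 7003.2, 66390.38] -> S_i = 8.22*9.48^i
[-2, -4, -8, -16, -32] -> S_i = -2*2^i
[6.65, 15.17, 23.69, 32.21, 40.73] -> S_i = 6.65 + 8.52*i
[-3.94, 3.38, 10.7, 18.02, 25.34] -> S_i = -3.94 + 7.32*i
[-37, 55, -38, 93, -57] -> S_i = Random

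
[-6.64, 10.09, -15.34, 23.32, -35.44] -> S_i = -6.64*(-1.52)^i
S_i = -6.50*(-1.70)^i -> [-6.5, 11.05, -18.78, 31.93, -54.29]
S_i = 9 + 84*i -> [9, 93, 177, 261, 345]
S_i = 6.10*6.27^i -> [6.1, 38.25, 239.81, 1503.6, 9427.58]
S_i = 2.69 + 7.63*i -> [2.69, 10.32, 17.95, 25.58, 33.21]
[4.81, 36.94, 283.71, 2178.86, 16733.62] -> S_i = 4.81*7.68^i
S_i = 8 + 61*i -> [8, 69, 130, 191, 252]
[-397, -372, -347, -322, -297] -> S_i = -397 + 25*i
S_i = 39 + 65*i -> [39, 104, 169, 234, 299]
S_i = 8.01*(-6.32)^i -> [8.01, -50.62, 319.94, -2022.01, 12779.12]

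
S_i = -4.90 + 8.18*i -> [-4.9, 3.28, 11.46, 19.64, 27.82]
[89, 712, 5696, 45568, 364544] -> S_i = 89*8^i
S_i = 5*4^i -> [5, 20, 80, 320, 1280]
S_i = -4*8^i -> [-4, -32, -256, -2048, -16384]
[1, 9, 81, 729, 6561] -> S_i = 1*9^i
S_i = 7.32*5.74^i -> [7.32, 42.02, 241.18, 1384.35, 7946.18]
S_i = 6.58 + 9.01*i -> [6.58, 15.59, 24.6, 33.61, 42.62]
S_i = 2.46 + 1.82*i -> [2.46, 4.28, 6.1, 7.92, 9.74]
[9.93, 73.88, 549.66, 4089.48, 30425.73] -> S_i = 9.93*7.44^i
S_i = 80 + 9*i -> [80, 89, 98, 107, 116]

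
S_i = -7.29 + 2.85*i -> [-7.29, -4.44, -1.59, 1.26, 4.11]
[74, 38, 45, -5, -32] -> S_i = Random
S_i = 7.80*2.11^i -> [7.8, 16.46, 34.73, 73.27, 154.61]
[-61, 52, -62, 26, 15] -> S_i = Random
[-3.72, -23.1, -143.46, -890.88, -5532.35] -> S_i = -3.72*6.21^i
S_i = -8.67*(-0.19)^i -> [-8.67, 1.65, -0.31, 0.06, -0.01]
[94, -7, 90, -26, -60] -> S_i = Random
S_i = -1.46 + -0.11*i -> [-1.46, -1.57, -1.68, -1.79, -1.9]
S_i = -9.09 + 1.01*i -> [-9.09, -8.08, -7.07, -6.06, -5.05]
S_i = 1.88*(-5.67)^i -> [1.88, -10.66, 60.44, -342.69, 1943.08]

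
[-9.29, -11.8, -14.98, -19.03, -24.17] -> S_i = -9.29*1.27^i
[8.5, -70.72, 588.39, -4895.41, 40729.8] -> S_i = 8.50*(-8.32)^i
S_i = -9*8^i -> [-9, -72, -576, -4608, -36864]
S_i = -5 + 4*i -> [-5, -1, 3, 7, 11]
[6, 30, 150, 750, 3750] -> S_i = 6*5^i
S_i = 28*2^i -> [28, 56, 112, 224, 448]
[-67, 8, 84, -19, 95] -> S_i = Random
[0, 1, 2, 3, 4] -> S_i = 0 + 1*i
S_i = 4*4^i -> [4, 16, 64, 256, 1024]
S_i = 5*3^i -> [5, 15, 45, 135, 405]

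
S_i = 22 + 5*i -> [22, 27, 32, 37, 42]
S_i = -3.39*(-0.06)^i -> [-3.39, 0.2, -0.01, 0.0, -0.0]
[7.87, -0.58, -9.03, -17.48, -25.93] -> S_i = 7.87 + -8.45*i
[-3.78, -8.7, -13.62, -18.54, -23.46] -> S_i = -3.78 + -4.92*i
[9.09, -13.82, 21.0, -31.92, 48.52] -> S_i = 9.09*(-1.52)^i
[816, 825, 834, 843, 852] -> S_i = 816 + 9*i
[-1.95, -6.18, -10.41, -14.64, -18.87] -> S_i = -1.95 + -4.23*i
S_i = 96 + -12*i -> [96, 84, 72, 60, 48]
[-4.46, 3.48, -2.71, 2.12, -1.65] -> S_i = -4.46*(-0.78)^i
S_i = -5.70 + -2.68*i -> [-5.7, -8.38, -11.06, -13.74, -16.42]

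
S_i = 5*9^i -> [5, 45, 405, 3645, 32805]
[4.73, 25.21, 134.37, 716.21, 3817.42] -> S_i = 4.73*5.33^i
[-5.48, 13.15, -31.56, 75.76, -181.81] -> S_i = -5.48*(-2.40)^i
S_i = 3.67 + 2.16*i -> [3.67, 5.83, 7.99, 10.15, 12.31]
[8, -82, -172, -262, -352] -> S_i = 8 + -90*i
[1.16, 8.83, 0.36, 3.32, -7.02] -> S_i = Random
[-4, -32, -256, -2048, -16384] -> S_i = -4*8^i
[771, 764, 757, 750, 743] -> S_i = 771 + -7*i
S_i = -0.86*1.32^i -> [-0.86, -1.14, -1.5, -1.98, -2.61]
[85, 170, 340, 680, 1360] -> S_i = 85*2^i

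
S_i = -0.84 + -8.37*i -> [-0.84, -9.21, -17.58, -25.95, -34.32]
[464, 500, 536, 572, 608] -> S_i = 464 + 36*i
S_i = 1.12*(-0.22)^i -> [1.12, -0.25, 0.05, -0.01, 0.0]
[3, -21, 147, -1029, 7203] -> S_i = 3*-7^i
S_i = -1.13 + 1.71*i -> [-1.13, 0.58, 2.29, 4.0, 5.71]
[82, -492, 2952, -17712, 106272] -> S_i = 82*-6^i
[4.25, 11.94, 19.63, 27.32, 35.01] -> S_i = 4.25 + 7.69*i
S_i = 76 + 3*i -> [76, 79, 82, 85, 88]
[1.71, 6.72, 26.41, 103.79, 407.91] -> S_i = 1.71*3.93^i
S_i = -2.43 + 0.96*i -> [-2.43, -1.47, -0.51, 0.45, 1.41]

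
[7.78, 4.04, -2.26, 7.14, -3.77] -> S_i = Random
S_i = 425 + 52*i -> [425, 477, 529, 581, 633]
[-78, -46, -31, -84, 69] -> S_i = Random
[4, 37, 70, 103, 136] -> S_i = 4 + 33*i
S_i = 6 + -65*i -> [6, -59, -124, -189, -254]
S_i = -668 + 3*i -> [-668, -665, -662, -659, -656]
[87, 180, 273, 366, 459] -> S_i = 87 + 93*i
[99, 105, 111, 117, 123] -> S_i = 99 + 6*i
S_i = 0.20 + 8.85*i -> [0.2, 9.05, 17.9, 26.75, 35.6]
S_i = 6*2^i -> [6, 12, 24, 48, 96]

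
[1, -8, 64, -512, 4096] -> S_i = 1*-8^i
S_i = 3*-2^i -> [3, -6, 12, -24, 48]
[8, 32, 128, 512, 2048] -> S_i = 8*4^i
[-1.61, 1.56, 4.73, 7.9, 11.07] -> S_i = -1.61 + 3.17*i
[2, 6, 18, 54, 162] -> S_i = 2*3^i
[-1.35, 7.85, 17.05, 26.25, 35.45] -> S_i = -1.35 + 9.20*i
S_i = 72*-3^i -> [72, -216, 648, -1944, 5832]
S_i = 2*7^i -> [2, 14, 98, 686, 4802]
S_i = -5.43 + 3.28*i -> [-5.43, -2.15, 1.13, 4.41, 7.69]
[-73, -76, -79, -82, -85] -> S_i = -73 + -3*i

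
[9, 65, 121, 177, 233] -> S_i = 9 + 56*i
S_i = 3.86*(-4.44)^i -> [3.86, -17.14, 76.09, -337.86, 1500.1]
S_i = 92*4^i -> [92, 368, 1472, 5888, 23552]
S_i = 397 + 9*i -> [397, 406, 415, 424, 433]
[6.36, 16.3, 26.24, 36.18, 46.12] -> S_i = 6.36 + 9.94*i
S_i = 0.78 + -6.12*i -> [0.78, -5.34, -11.46, -17.58, -23.7]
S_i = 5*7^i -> [5, 35, 245, 1715, 12005]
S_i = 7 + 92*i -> [7, 99, 191, 283, 375]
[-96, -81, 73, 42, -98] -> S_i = Random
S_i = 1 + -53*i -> [1, -52, -105, -158, -211]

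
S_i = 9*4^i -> [9, 36, 144, 576, 2304]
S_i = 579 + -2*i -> [579, 577, 575, 573, 571]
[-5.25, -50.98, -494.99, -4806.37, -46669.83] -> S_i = -5.25*9.71^i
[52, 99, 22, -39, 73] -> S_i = Random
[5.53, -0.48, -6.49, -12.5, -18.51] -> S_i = 5.53 + -6.01*i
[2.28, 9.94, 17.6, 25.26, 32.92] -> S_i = 2.28 + 7.66*i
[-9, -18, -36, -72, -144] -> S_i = -9*2^i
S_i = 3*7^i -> [3, 21, 147, 1029, 7203]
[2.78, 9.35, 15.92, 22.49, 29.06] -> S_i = 2.78 + 6.57*i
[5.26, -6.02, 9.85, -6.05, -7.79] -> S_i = Random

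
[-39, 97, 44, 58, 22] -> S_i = Random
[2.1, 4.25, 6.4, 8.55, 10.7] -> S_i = 2.10 + 2.15*i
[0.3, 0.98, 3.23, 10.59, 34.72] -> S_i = 0.30*3.28^i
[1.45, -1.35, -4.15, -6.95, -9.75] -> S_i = 1.45 + -2.80*i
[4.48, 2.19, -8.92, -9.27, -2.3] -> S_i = Random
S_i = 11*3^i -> [11, 33, 99, 297, 891]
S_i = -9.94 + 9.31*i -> [-9.94, -0.63, 8.68, 17.99, 27.3]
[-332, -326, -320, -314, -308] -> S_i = -332 + 6*i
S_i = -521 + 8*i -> [-521, -513, -505, -497, -489]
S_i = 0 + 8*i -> [0, 8, 16, 24, 32]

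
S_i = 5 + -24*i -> [5, -19, -43, -67, -91]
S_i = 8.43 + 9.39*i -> [8.43, 17.82, 27.21, 36.6, 45.99]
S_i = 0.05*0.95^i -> [0.05, 0.05, 0.05, 0.04, 0.04]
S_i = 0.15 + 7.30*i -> [0.15, 7.45, 14.75, 22.05, 29.35]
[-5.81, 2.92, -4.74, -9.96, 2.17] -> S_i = Random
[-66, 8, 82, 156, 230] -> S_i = -66 + 74*i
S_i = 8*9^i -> [8, 72, 648, 5832, 52488]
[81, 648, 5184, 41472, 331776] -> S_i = 81*8^i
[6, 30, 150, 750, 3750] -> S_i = 6*5^i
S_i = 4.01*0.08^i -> [4.01, 0.32, 0.03, 0.0, 0.0]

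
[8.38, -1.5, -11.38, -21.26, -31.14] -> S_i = 8.38 + -9.88*i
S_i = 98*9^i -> [98, 882, 7938, 71442, 642978]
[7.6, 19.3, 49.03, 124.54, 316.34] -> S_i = 7.60*2.54^i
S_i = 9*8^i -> [9, 72, 576, 4608, 36864]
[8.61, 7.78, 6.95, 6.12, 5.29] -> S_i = 8.61 + -0.83*i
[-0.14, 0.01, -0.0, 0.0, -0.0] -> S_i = -0.14*(-0.07)^i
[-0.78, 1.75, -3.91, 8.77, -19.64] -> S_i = -0.78*(-2.24)^i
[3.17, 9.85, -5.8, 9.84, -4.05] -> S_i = Random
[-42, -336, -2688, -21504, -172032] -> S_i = -42*8^i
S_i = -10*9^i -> [-10, -90, -810, -7290, -65610]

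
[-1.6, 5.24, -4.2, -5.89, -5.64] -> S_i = Random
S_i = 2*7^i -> [2, 14, 98, 686, 4802]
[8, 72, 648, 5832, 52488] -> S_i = 8*9^i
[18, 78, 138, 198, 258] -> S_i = 18 + 60*i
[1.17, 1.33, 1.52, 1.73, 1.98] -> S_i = 1.17*1.14^i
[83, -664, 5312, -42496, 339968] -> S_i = 83*-8^i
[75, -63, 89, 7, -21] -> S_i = Random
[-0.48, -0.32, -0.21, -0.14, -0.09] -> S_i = -0.48*0.66^i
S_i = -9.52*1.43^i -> [-9.52, -13.61, -19.47, -27.84, -39.81]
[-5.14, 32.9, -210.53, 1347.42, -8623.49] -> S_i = -5.14*(-6.40)^i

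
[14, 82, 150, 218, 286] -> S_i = 14 + 68*i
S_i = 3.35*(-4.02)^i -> [3.35, -13.47, 54.14, -217.63, 874.88]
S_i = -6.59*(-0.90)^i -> [-6.59, 5.93, -5.34, 4.8, -4.32]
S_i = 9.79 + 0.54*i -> [9.79, 10.33, 10.87, 11.41, 11.95]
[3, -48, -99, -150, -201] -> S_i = 3 + -51*i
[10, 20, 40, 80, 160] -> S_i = 10*2^i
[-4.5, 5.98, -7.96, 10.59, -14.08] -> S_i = -4.50*(-1.33)^i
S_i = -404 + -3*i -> [-404, -407, -410, -413, -416]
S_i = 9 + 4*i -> [9, 13, 17, 21, 25]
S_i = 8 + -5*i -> [8, 3, -2, -7, -12]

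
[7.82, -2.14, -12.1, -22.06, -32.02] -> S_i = 7.82 + -9.96*i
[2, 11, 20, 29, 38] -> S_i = 2 + 9*i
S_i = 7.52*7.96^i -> [7.52, 59.86, 476.48, 3792.77, 30190.49]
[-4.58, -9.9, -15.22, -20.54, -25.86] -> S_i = -4.58 + -5.32*i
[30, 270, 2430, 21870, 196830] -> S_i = 30*9^i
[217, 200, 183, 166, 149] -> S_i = 217 + -17*i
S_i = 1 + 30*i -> [1, 31, 61, 91, 121]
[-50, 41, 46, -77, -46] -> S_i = Random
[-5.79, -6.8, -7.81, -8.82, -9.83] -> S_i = -5.79 + -1.01*i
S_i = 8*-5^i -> [8, -40, 200, -1000, 5000]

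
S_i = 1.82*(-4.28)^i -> [1.82, -7.79, 33.34, -142.69, 610.73]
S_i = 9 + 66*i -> [9, 75, 141, 207, 273]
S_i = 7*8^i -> [7, 56, 448, 3584, 28672]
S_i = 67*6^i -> [67, 402, 2412, 14472, 86832]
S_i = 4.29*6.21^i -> [4.29, 26.64, 165.44, 1027.38, 6380.04]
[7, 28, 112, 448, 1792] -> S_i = 7*4^i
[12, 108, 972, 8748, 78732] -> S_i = 12*9^i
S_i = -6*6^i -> [-6, -36, -216, -1296, -7776]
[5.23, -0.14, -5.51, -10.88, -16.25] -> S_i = 5.23 + -5.37*i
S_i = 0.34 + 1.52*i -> [0.34, 1.86, 3.38, 4.9, 6.42]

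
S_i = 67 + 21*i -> [67, 88, 109, 130, 151]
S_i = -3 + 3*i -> [-3, 0, 3, 6, 9]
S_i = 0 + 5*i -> [0, 5, 10, 15, 20]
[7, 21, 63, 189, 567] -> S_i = 7*3^i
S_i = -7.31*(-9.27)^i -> [-7.31, 67.76, -628.17, 5823.13, -53980.43]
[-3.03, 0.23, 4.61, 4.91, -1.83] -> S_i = Random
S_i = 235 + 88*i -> [235, 323, 411, 499, 587]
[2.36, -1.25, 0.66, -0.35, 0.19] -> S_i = 2.36*(-0.53)^i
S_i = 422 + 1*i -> [422, 423, 424, 425, 426]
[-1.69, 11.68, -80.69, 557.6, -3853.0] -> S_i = -1.69*(-6.91)^i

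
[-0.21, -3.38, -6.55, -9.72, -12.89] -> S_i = -0.21 + -3.17*i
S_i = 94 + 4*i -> [94, 98, 102, 106, 110]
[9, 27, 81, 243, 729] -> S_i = 9*3^i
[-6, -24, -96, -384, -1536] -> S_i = -6*4^i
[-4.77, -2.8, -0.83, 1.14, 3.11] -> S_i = -4.77 + 1.97*i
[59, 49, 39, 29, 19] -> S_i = 59 + -10*i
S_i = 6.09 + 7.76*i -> [6.09, 13.85, 21.61, 29.37, 37.13]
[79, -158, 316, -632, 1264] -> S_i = 79*-2^i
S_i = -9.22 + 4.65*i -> [-9.22, -4.57, 0.08, 4.73, 9.38]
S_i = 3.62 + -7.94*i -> [3.62, -4.32, -12.26, -20.2, -28.14]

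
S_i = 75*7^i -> [75, 525, 3675, 25725, 180075]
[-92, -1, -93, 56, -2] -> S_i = Random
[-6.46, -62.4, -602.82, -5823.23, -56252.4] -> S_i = -6.46*9.66^i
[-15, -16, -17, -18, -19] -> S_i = -15 + -1*i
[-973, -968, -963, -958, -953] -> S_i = -973 + 5*i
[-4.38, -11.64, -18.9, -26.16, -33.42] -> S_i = -4.38 + -7.26*i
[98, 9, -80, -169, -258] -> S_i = 98 + -89*i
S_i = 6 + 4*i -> [6, 10, 14, 18, 22]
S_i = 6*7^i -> [6, 42, 294, 2058, 14406]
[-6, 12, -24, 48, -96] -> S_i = -6*-2^i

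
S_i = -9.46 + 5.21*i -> [-9.46, -4.25, 0.96, 6.17, 11.38]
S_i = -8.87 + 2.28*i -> [-8.87, -6.59, -4.31, -2.03, 0.25]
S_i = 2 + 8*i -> [2, 10, 18, 26, 34]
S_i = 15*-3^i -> [15, -45, 135, -405, 1215]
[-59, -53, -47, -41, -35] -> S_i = -59 + 6*i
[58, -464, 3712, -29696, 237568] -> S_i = 58*-8^i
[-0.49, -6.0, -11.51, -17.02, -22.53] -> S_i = -0.49 + -5.51*i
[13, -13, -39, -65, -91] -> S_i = 13 + -26*i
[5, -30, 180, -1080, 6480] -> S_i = 5*-6^i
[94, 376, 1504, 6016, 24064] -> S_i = 94*4^i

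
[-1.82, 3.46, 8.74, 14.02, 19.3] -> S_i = -1.82 + 5.28*i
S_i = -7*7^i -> [-7, -49, -343, -2401, -16807]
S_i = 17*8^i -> [17, 136, 1088, 8704, 69632]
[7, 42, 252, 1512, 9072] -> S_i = 7*6^i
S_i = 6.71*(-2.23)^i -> [6.71, -14.96, 33.37, -74.41, 165.94]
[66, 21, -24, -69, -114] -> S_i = 66 + -45*i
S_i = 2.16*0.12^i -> [2.16, 0.26, 0.03, 0.0, 0.0]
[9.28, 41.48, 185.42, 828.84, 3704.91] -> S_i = 9.28*4.47^i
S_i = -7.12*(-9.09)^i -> [-7.12, 64.72, -588.31, 5347.76, -48611.11]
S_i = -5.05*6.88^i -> [-5.05, -34.74, -239.04, -1644.59, -11314.75]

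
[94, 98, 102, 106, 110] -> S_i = 94 + 4*i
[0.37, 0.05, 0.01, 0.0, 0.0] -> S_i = 0.37*0.14^i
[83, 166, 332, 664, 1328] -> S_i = 83*2^i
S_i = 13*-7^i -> [13, -91, 637, -4459, 31213]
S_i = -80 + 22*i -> [-80, -58, -36, -14, 8]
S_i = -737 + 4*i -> [-737, -733, -729, -725, -721]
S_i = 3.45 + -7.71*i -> [3.45, -4.26, -11.97, -19.68, -27.39]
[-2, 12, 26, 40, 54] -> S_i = -2 + 14*i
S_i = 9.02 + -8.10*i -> [9.02, 0.92, -7.18, -15.28, -23.38]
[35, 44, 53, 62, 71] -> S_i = 35 + 9*i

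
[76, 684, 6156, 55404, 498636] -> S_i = 76*9^i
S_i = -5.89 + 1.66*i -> [-5.89, -4.23, -2.57, -0.91, 0.75]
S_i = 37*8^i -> [37, 296, 2368, 18944, 151552]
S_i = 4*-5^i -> [4, -20, 100, -500, 2500]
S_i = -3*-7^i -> [-3, 21, -147, 1029, -7203]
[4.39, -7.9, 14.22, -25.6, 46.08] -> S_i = 4.39*(-1.80)^i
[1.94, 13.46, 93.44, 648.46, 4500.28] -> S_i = 1.94*6.94^i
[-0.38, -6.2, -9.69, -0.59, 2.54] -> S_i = Random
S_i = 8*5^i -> [8, 40, 200, 1000, 5000]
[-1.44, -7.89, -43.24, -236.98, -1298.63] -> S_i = -1.44*5.48^i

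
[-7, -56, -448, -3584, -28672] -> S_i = -7*8^i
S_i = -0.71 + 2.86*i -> [-0.71, 2.15, 5.01, 7.87, 10.73]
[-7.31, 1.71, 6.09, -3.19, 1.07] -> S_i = Random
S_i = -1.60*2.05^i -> [-1.6, -3.28, -6.72, -13.78, -28.26]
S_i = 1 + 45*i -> [1, 46, 91, 136, 181]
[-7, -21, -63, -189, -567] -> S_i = -7*3^i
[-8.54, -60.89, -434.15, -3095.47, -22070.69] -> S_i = -8.54*7.13^i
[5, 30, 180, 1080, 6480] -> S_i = 5*6^i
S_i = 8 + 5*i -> [8, 13, 18, 23, 28]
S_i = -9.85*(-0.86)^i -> [-9.85, 8.47, -7.29, 6.27, -5.39]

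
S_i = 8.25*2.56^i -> [8.25, 21.12, 54.07, 138.41, 354.33]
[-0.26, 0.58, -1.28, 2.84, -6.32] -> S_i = -0.26*(-2.22)^i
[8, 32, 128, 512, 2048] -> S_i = 8*4^i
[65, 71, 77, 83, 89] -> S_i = 65 + 6*i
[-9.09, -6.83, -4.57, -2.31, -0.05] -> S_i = -9.09 + 2.26*i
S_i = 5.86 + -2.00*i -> [5.86, 3.86, 1.86, -0.14, -2.14]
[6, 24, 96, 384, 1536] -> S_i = 6*4^i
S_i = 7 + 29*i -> [7, 36, 65, 94, 123]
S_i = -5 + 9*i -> [-5, 4, 13, 22, 31]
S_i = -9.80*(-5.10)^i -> [-9.8, 49.98, -254.9, 1299.98, -6629.9]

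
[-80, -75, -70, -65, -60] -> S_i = -80 + 5*i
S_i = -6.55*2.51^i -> [-6.55, -16.44, -41.27, -103.58, -259.98]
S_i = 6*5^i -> [6, 30, 150, 750, 3750]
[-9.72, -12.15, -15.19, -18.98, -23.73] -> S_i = -9.72*1.25^i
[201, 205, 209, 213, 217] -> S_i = 201 + 4*i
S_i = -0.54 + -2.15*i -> [-0.54, -2.69, -4.84, -6.99, -9.14]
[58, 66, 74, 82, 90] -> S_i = 58 + 8*i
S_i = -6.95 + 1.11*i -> [-6.95, -5.84, -4.73, -3.62, -2.51]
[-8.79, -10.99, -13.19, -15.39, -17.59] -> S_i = -8.79 + -2.20*i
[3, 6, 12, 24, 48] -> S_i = 3*2^i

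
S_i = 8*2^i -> [8, 16, 32, 64, 128]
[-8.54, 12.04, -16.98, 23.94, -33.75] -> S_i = -8.54*(-1.41)^i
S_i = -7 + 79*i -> [-7, 72, 151, 230, 309]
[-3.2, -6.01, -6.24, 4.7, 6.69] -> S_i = Random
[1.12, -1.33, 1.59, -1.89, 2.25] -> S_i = 1.12*(-1.19)^i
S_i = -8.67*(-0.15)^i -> [-8.67, 1.3, -0.2, 0.03, -0.0]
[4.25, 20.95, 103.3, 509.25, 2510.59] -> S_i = 4.25*4.93^i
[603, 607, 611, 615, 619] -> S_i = 603 + 4*i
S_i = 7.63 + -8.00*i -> [7.63, -0.37, -8.37, -16.37, -24.37]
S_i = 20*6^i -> [20, 120, 720, 4320, 25920]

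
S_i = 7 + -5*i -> [7, 2, -3, -8, -13]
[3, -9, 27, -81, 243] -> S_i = 3*-3^i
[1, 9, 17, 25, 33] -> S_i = 1 + 8*i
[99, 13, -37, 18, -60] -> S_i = Random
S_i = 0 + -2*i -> [0, -2, -4, -6, -8]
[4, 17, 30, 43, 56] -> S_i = 4 + 13*i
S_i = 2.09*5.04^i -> [2.09, 10.53, 53.09, 267.57, 1348.55]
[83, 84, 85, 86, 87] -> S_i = 83 + 1*i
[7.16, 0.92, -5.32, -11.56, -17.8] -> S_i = 7.16 + -6.24*i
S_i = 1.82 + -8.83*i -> [1.82, -7.01, -15.84, -24.67, -33.5]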